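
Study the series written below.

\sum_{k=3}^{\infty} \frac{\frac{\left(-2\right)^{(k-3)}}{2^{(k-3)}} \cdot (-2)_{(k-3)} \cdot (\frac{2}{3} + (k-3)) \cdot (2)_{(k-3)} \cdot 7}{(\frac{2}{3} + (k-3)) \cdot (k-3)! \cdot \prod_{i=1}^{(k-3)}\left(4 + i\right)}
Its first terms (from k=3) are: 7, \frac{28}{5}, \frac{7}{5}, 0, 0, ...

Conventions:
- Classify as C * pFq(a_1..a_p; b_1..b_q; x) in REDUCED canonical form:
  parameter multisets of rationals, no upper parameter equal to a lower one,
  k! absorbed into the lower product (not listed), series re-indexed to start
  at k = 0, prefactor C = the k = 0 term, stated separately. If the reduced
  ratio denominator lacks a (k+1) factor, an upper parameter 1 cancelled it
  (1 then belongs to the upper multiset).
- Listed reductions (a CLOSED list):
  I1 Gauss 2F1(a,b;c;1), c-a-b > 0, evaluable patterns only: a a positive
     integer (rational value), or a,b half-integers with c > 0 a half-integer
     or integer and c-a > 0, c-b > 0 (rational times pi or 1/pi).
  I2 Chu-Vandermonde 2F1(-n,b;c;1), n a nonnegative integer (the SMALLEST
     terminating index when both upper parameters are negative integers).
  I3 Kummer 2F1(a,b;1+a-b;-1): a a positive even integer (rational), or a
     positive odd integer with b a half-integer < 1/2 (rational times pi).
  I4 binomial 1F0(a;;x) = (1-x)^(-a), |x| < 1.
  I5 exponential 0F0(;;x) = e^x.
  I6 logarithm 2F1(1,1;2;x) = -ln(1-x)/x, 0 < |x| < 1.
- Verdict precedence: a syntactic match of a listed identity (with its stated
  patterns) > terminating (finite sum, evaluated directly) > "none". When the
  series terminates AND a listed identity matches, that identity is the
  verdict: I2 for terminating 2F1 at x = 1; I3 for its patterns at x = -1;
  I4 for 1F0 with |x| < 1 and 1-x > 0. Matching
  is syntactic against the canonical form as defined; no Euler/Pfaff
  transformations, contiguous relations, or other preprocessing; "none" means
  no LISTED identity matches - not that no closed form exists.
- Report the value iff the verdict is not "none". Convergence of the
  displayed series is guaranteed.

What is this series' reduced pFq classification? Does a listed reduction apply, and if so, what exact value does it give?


Structural cue: t_0 = 7 here, and the two k-th powers (prefactor 7) combine into one argument.
Consecutive-term ratio: r(k) = -1 * (k-2) (k+2) / [(k+5) (k+1)] - rational; roots negated = parameters, x = -1, C = 7.

Canonical form: C = 7 times 2F1 with upper {-2, 2}, lower {5}, x = -1. Verdict: Kummer's theorem (I3) applies (x = -1; c = 5 equals 1+a-b for upper {-2, 2}: listed pattern). Sum: 14.


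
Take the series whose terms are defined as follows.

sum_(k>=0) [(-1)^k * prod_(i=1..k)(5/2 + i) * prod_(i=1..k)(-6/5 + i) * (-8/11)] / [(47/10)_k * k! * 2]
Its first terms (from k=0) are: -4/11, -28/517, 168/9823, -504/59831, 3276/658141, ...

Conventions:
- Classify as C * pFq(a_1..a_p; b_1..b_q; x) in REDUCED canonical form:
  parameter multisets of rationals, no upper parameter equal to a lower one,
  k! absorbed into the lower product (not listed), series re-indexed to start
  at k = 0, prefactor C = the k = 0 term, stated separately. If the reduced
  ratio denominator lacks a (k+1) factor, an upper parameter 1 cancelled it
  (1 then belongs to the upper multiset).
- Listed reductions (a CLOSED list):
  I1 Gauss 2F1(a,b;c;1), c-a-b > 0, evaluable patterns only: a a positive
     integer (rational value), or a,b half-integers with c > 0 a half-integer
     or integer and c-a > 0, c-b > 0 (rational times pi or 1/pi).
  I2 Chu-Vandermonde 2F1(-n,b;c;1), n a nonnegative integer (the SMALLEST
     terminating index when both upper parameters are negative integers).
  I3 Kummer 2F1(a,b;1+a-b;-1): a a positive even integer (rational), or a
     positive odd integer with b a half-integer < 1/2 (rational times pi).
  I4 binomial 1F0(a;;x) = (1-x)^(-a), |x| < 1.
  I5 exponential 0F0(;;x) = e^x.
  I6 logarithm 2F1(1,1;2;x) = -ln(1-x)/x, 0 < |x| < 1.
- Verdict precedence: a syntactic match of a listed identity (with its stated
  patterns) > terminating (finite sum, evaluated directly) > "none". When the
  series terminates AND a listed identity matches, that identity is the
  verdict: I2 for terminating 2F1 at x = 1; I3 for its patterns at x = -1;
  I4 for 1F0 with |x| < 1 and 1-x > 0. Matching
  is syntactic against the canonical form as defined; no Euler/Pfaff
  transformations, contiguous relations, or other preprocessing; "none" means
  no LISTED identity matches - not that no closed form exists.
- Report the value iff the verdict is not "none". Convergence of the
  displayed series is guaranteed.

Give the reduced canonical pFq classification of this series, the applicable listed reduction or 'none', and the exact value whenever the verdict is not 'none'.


This is -4/11 * 2F1(-1/5, 7/2; 47/10; -1) in reduced canonical form. Verdict: none. A 2F1 with upper {-1/5, 7/2} fits none of I1-I6 at x = -1; the sum runs forever.

Structural cue: from the first term -4/11: the running product (C = -4/11) telescopes to a rising factorial.
Ratio: r(k) = (-1) * (k-1/5) (k+7/2) / [(k+47/10) (k+1)] - rational; roots negated = parameters, x = (-1), C = -4/11.


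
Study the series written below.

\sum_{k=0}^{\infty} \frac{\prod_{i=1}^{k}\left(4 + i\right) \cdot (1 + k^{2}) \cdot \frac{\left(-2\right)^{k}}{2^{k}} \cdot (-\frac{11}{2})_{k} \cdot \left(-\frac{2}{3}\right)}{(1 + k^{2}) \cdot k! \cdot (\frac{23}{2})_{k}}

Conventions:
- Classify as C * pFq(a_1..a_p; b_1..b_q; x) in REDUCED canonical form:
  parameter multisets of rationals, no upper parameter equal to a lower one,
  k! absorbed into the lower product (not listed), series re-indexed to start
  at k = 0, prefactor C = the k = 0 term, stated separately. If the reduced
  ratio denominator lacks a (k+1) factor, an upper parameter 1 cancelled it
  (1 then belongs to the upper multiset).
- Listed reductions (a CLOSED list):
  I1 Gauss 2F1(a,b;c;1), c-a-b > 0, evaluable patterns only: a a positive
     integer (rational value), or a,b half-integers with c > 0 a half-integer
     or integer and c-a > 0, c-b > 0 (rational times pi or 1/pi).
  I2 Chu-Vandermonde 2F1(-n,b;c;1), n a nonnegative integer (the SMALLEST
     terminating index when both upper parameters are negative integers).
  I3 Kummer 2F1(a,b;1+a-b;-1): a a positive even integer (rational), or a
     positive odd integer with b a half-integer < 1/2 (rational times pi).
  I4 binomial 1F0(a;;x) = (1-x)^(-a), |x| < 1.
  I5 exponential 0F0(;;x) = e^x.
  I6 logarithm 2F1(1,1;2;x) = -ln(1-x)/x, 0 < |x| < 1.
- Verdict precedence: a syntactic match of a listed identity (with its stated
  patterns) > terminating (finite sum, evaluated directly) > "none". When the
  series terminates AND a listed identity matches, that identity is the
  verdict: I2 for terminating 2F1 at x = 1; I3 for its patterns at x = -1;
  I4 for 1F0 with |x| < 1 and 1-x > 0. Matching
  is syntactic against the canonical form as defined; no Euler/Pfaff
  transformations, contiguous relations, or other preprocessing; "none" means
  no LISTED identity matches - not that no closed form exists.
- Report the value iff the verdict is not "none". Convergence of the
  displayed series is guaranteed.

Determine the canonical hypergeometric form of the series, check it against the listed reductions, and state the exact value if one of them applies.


Reduced: x = -1, 2F1, upper = {-\frac{11}{2}, 5}, lower = {\frac{23}{2}}, C = -\frac{2}{3}. Verdict: Kummer (I3) applies (x = -1; c = \frac{23}{2} equals 1+a-b for upper {-\frac{11}{2}, 5}: listed pattern). Hence: \left(-\frac{14549535}{8388608}\right) \cdot \pi.

Key observation: t_0 being -\frac{2}{3}, the running product (C = -2/3, x = -1) telescopes to a rising factorial.
Adjacent-term ratio: r(k) = -1 * (k-\frac{11}{2}) (k+5) / [(k+\frac{23}{2}) (k+1)] - poly over poly, x = -1 from leading terms; C = -\frac{2}{3} at k = 0.


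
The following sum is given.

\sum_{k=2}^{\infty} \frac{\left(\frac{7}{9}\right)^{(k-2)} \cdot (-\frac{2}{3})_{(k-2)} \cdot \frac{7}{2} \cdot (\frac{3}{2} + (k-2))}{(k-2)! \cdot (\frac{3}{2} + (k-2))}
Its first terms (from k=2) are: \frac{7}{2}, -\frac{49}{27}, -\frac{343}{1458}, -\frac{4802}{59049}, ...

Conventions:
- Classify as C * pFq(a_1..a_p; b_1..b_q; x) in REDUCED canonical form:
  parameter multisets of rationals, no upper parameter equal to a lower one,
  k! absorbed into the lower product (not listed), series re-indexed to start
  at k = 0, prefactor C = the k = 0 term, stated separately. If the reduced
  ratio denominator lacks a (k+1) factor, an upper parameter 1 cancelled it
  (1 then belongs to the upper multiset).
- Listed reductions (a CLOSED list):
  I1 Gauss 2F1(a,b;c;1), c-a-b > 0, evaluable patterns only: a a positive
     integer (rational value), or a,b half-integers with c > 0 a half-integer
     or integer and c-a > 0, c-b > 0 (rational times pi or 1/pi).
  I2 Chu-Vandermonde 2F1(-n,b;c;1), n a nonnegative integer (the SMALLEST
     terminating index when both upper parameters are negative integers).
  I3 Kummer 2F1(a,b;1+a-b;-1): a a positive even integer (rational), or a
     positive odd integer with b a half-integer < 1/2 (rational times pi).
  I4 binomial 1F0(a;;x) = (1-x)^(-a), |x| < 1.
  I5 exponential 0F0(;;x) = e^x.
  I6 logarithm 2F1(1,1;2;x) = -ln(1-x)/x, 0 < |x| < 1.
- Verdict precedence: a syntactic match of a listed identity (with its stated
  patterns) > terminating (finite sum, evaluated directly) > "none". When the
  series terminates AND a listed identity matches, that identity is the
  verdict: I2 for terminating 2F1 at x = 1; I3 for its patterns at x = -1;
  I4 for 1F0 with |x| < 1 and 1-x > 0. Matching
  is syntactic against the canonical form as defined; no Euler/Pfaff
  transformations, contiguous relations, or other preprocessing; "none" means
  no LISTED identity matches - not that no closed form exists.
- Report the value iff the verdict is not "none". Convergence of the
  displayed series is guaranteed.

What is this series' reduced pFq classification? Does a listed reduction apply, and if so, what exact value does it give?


This is \frac{7}{2} * 1F0(-\frac{2}{3}; -; \frac{7}{9}) in reduced canonical form. Verdict: binomial (I4) matches (the 1F0 binomial series: exponent 2/3, x = \frac{7}{9}). Its exact value is \frac{7}{2} \cdot \left(\frac{2}{9}\right)^{\frac{2}{3}}.

The tell: t_0 = \frac{7}{2} here, and k + 3/2 divides numerator and denominator alike; prefactor 7/2 after cancelling.
Ratio: r(k) = \frac{7}{9} * (k-\frac{2}{3}) / [(k+1)] - rational; roots negated = parameters, x = \frac{7}{9}, C = \frac{7}{2}.


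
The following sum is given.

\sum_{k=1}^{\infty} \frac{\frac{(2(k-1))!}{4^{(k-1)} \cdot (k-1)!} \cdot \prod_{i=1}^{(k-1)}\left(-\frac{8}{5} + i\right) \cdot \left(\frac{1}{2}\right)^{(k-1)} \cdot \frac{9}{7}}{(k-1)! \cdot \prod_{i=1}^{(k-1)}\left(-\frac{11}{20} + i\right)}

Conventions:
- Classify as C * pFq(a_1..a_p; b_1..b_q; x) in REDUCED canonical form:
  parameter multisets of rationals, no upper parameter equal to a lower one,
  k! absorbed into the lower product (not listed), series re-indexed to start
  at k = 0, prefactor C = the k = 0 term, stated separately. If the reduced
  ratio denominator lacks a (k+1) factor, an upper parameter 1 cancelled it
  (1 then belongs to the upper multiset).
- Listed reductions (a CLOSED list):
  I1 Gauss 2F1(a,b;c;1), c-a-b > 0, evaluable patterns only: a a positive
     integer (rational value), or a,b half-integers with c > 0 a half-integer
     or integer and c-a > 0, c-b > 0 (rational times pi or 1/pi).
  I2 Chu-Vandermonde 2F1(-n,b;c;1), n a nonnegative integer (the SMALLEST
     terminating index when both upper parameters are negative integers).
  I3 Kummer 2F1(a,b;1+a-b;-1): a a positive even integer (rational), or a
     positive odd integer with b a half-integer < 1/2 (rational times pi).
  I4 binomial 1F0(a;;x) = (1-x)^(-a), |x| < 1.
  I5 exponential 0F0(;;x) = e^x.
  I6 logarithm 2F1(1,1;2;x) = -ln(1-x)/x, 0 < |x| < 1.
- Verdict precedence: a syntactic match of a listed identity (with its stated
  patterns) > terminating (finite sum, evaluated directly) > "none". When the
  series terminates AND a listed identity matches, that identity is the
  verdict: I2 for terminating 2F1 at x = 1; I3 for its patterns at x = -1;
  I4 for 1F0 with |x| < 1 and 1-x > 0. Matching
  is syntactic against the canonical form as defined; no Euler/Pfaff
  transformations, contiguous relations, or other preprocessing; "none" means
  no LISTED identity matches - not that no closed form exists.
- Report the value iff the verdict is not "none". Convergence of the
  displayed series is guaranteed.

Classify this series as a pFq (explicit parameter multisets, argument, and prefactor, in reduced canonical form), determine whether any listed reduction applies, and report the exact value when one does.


This is \frac{9}{7} * 2F1(-\frac{3}{5}, \frac{1}{2}; \frac{9}{20}; \frac{1}{2}) in reduced canonical form. Verdict: none - this 2F1 at x = \frac{1}{2} matches no listed pattern, and upper {-\frac{3}{5}, \frac{1}{2}} holds no stopper.

The tell: x = \frac{1}{2} and the (2k)!/(4^k k!) block (C = 9/7, x = 1/2) is the Pochhammer (1/2)_k.
Consecutive-term ratio: r(k) = \frac{1}{2} * (k-\frac{3}{5}) (k+\frac{1}{2}) / [(k+\frac{9}{20}) (k+1)] - rational in k. x = \frac{1}{2}; t_0 = \frac{9}{7}; negate the roots.


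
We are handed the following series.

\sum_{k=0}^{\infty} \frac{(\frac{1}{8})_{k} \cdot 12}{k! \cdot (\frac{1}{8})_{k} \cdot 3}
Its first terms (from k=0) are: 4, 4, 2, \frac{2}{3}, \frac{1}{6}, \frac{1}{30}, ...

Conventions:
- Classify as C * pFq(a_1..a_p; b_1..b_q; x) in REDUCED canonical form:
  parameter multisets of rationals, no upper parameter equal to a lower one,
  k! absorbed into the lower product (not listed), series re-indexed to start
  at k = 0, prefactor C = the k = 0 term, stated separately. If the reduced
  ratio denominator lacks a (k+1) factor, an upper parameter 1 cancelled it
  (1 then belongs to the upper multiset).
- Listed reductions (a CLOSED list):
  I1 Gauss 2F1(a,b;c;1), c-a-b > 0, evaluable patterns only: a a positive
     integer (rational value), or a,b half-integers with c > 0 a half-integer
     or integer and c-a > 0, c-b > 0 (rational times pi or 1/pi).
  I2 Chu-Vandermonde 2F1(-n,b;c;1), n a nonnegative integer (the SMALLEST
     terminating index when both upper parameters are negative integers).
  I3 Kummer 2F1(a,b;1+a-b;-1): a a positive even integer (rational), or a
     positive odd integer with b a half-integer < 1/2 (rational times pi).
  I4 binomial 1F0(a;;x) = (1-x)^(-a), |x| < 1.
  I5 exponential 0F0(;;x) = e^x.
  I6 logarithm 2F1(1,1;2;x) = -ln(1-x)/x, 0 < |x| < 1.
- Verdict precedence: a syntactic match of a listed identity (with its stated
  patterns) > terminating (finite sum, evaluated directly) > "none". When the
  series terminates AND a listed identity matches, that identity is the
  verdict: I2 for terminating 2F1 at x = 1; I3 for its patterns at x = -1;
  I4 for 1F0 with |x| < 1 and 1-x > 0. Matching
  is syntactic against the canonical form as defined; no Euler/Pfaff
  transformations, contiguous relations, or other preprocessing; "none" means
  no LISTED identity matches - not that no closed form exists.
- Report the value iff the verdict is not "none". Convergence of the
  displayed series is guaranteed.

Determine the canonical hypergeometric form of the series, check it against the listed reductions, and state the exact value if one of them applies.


Key observation: t_0 = 4 here, and the parameter 1/8 appears in both the upper and lower lists and cancels.
Adjacent-term ratio: r(k) = 1 * 1 / [(k+1)] - rational; roots negated = parameters, x = 1, C = 4.

x = 1 here; the reduced form reads 0F0, upper {-}, lower {-}, C = 4. Verdict: the exponential series (I5) applies (the 0F0 exponential series at x = 1). Its exact value is 4 \cdot e^{1}.


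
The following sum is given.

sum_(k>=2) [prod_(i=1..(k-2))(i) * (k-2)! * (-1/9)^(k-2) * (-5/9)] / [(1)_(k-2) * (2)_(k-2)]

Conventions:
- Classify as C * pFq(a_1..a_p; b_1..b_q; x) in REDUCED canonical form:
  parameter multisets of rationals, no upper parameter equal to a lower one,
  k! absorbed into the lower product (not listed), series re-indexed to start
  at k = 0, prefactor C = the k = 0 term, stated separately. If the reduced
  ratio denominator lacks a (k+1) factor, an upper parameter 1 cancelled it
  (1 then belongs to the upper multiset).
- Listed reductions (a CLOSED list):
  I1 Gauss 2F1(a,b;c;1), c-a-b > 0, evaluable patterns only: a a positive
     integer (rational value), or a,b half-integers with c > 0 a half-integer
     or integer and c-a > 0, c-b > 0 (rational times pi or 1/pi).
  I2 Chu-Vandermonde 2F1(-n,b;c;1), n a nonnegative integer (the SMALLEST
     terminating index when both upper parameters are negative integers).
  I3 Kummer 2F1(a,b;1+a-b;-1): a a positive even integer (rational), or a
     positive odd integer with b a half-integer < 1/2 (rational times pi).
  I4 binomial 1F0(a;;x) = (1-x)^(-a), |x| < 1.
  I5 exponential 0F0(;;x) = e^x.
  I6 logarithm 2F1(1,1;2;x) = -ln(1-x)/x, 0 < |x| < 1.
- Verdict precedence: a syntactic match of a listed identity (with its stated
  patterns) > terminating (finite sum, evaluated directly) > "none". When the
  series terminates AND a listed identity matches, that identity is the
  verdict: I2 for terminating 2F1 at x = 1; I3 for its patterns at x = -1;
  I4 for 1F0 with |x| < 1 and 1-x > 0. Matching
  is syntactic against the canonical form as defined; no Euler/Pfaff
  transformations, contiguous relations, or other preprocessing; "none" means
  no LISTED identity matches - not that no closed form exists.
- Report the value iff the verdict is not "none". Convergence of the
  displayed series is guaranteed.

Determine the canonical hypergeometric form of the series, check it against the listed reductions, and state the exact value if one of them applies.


x = -1/9 here; the reduced form reads 2F1, upper {1, 1}, lower {2}, C = -5/9. Verdict: the logarithmic series (I6) applies (the logarithm: parameters (1,1;2), x = -1/9). Its exact value is (-5) * ln(10/9).

The tell: with t_0 = -5/9, the running product (C = -5/9, x = -1/9) telescopes to a rising factorial.
Consecutive-term ratio: r(k) = (-1/9) * (k+1) (k+1) / [(k+2) (k+1)] ; factor over Q: parameters, x = (-1/9), and C = -5/9.


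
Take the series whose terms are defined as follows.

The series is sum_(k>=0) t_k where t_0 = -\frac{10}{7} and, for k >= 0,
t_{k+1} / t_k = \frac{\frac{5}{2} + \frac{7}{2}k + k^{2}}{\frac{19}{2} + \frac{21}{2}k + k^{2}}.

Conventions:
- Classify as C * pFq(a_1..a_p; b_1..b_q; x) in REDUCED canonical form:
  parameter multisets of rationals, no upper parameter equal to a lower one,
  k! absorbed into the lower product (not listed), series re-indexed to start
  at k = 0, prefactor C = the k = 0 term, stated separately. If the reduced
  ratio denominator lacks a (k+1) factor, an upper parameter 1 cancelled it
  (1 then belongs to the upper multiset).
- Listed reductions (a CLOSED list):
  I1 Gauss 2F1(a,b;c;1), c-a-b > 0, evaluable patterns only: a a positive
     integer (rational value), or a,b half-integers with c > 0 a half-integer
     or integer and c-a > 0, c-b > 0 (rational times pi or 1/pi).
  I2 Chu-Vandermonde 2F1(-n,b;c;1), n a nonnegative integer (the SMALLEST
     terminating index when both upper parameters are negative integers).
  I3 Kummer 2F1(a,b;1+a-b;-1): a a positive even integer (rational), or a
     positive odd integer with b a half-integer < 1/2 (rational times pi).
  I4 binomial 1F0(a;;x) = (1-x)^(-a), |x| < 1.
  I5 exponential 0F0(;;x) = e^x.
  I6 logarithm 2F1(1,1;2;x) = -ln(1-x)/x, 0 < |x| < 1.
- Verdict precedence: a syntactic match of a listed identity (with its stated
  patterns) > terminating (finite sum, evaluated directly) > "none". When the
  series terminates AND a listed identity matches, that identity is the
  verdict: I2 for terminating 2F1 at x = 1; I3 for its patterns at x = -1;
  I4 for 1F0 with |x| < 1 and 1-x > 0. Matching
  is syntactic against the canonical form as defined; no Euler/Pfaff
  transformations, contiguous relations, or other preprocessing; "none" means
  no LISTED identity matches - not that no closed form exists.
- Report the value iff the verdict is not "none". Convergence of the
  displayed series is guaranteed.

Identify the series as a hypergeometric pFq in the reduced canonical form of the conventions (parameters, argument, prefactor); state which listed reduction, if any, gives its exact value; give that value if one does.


Key observation: x = 1 and factor the ratio over Q (C = -10/7): negated roots = parameters.
Term ratio: r(k) = 1 * (k+1) (k+\frac{5}{2}) / [(k+\frac{19}{2}) (k+1)] - rational in k, leading ratio 1; with t_0 = -\frac{10}{7}, classification follows.

Classification (C = -\frac{10}{7}): 2F1 with upper {1, \frac{5}{2}}, lower {\frac{19}{2}}, argument x = 1. Verdict: the Gauss summation I1 applies (x = 1: the Gamma ratio telescopes since c-a-b = 6 > 0 and a = 1 in Z>0). Sum: -\frac{85}{42}.


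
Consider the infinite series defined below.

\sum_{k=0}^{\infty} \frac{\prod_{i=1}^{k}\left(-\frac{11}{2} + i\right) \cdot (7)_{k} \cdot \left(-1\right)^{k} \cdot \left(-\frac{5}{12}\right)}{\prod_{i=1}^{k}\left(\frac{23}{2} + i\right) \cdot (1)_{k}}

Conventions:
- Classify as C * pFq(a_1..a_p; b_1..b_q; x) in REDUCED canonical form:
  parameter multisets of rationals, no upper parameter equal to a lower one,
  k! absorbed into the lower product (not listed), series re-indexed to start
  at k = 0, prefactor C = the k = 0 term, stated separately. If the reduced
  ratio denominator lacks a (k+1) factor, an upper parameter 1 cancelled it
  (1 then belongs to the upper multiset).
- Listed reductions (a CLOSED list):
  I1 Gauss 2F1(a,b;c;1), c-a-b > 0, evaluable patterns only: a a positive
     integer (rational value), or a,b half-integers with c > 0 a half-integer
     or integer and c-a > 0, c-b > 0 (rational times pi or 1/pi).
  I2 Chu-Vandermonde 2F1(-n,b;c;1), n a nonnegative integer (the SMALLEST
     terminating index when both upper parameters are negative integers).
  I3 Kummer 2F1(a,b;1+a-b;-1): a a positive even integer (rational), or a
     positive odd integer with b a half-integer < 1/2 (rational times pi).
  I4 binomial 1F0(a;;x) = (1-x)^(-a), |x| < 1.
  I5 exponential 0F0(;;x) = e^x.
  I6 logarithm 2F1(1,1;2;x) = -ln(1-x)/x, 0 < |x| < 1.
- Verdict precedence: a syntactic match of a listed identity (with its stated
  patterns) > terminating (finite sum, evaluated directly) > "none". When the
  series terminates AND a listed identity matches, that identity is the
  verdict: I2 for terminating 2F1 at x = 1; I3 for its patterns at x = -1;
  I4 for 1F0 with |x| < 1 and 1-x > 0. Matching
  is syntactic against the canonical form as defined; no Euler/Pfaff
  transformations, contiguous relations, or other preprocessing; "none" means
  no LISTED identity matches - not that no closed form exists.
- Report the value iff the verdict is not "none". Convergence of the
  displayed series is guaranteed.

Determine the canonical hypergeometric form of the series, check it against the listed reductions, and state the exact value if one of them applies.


Classification (C = -\frac{5}{12}): 2F1 with upper {-\frac{9}{2}, 7}, lower {\frac{25}{2}}, argument x = -1. Verdict (x = -1): Kummer's theorem (I3) applies (x = -1; c = \frac{25}{2} equals 1+a-b for upper {-\frac{9}{2}, 7}: listed pattern). Sum: \left(-\frac{557732175}{536870912}\right) \cdot \pi.

Key step: x = -1 and the lower running product (prefactor -5/12) is a rising factorial.
Adjacent-term ratio: r(k) = -1 * (k-\frac{9}{2}) (k+7) / [(k+\frac{25}{2}) (k+1)] ; factor over Q: parameters, x = -1, and C = -\frac{5}{12}.


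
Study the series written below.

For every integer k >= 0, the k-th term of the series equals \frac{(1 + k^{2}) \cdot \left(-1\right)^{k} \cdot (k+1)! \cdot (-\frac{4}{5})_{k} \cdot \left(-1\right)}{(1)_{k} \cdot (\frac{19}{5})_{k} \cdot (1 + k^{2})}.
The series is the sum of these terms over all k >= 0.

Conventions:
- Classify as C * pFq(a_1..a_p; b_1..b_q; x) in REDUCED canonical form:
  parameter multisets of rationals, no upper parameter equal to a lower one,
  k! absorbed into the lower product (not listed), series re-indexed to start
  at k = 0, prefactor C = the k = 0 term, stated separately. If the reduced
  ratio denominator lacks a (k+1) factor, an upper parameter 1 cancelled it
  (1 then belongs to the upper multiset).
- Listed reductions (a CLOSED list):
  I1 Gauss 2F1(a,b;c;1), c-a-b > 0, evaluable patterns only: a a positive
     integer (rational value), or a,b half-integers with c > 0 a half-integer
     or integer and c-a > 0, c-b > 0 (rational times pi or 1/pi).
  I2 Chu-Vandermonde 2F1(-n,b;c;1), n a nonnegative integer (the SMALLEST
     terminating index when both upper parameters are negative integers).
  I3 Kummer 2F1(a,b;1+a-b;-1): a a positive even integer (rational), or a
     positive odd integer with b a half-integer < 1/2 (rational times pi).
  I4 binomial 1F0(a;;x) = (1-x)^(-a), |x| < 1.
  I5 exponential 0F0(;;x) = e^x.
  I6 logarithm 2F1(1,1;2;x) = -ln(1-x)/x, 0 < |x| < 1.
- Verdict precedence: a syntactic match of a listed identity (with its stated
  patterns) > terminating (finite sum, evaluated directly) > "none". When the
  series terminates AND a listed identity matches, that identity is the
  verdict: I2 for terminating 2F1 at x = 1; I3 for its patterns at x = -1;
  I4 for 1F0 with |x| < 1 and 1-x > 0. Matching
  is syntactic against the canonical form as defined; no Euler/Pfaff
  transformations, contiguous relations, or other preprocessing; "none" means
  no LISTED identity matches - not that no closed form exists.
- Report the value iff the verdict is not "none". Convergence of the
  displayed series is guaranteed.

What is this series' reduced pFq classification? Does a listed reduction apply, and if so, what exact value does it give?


x = -1 here; the reduced form reads 2F1, upper {-\frac{4}{5}, 2}, lower {\frac{19}{5}}, C = -1. Verdict: this is the Kummer evaluation I3 (x = -1; c = \frac{19}{5} equals 1+a-b for upper {-\frac{4}{5}, 2}: listed pattern). Value: -\frac{7}{5}.

Structural cue: with t_0 = -1, (1)_k (prefactor -1) is k! itself.
Consecutive-term ratio: r(k) = -1 * (k-\frac{4}{5}) (k+2) / [(k+\frac{19}{5}) (k+1)] - rational in k. x = -1; t_0 = -1; negate the roots.


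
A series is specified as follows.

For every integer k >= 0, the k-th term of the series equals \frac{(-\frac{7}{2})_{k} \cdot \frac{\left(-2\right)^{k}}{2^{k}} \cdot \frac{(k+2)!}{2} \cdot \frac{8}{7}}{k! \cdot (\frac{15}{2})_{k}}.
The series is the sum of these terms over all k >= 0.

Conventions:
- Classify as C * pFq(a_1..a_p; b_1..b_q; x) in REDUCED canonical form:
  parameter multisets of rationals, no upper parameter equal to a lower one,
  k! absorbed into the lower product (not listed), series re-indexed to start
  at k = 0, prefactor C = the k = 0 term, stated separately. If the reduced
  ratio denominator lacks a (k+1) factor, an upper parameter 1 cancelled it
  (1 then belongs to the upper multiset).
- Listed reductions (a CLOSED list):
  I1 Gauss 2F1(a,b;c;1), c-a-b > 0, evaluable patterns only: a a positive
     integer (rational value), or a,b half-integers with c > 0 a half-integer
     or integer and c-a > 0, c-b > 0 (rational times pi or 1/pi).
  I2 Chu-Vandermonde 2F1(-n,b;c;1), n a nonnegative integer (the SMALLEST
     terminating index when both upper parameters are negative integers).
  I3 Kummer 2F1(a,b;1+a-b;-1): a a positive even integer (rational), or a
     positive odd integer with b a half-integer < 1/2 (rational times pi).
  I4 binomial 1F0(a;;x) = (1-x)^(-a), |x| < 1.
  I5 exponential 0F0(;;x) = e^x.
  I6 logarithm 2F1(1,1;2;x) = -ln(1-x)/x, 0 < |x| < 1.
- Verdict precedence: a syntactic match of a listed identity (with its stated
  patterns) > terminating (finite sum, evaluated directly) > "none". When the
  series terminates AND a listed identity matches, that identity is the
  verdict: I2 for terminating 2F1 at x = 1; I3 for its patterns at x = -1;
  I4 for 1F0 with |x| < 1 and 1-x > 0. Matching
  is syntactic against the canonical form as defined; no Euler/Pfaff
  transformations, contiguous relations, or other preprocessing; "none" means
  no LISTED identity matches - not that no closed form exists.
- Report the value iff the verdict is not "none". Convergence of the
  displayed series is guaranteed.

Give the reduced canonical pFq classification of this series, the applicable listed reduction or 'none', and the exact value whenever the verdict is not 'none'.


This is \frac{8}{7} * 2F1(-\frac{7}{2}, 3; \frac{15}{2}; -1) in reduced canonical form. Verdict: the Kummer evaluation I3 fires (x = -1; c = \frac{15}{2} equals 1+a-b for upper {-\frac{7}{2}, 3}: listed pattern). Exact value: \frac{1287}{1024} \cdot \pi.

The tell: with t_0 = \frac{8}{7}, the factorial ratio (C = 8/7, x = -1) (k+a-1)!/(a-1)! is a rising factorial (a)_k.
Adjacent-term ratio: r(k) = -1 * (k-\frac{7}{2}) (k+3) / [(k+\frac{15}{2}) (k+1)] - poly over poly, x = -1 from leading terms; C = \frac{8}{7} at k = 0.


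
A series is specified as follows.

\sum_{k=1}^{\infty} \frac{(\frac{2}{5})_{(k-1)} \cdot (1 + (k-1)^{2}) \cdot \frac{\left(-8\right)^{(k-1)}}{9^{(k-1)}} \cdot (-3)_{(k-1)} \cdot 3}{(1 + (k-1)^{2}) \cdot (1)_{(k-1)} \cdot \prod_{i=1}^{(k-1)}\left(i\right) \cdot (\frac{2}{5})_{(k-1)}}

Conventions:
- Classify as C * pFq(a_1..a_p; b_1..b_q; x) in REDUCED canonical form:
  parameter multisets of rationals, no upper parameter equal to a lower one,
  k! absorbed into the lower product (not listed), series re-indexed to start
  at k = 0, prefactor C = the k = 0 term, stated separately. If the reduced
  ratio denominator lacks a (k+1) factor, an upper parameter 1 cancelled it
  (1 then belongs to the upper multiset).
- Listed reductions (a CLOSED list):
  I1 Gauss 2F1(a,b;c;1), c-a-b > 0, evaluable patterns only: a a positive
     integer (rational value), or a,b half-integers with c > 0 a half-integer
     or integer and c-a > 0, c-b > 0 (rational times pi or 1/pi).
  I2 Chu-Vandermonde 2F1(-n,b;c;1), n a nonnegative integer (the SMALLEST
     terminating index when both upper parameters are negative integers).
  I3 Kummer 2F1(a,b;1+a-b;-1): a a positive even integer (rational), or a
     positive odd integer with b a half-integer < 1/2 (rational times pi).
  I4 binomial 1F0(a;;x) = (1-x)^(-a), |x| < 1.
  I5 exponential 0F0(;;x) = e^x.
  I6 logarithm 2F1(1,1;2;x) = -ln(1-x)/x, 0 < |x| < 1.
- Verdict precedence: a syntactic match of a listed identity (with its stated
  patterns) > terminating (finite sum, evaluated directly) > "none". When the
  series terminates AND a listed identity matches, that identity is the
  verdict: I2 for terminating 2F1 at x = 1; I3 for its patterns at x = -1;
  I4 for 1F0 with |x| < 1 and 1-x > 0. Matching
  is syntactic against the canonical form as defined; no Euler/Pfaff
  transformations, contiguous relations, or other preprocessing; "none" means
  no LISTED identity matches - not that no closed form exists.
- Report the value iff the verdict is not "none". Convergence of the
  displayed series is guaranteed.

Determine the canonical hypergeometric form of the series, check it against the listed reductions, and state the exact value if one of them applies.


With C = 3: the canonical form is 1F1(-3; 1; -\frac{8}{9}). Verdict: terminating. With -3 upstairs the series is a 4-term polynomial sum; evaluated term by term. Its exact value is \frac{10867}{729}.

Structural cue: from the first term 3: k^2 + 1 divides numerator and denominator alike; prefactor 3 after cancelling.
Consecutive-term ratio: r(k) = -\frac{8}{9} * (k-3) / [(k+1) (k+1)] - poly over poly, x = -\frac{8}{9} from leading terms; C = 3 at k = 0.


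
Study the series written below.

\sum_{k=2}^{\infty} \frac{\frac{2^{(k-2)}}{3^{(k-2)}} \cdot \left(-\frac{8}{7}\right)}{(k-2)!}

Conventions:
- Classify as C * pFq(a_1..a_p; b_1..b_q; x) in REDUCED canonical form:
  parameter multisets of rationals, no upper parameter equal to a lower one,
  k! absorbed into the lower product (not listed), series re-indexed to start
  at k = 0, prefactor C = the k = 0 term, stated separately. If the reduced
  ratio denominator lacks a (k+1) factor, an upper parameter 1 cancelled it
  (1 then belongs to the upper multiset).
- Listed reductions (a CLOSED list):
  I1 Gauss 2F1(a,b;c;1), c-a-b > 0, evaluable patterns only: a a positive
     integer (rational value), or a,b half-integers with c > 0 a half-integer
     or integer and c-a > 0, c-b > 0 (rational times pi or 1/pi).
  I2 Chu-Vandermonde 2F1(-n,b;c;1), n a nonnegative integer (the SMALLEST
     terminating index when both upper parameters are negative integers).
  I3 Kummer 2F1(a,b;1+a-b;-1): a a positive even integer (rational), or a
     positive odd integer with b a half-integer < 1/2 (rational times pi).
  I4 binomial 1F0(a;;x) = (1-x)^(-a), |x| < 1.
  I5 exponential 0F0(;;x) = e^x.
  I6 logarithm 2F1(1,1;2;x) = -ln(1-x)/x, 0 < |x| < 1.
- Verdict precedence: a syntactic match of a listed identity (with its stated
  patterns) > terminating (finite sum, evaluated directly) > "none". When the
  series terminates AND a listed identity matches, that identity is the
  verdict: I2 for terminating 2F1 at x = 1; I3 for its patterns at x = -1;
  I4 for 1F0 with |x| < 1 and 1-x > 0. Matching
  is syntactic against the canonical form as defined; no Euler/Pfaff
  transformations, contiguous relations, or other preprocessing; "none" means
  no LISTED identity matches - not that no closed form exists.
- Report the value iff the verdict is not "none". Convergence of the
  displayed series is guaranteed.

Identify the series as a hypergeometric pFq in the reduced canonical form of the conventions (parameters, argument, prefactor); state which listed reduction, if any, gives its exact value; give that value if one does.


At argument \frac{2}{3}: a 0F0 with upper {-}, lower {-}, scaled by C = -\frac{8}{7}. Verdict: the exponential series (I5) fires (the 0F0 exponential series at x = \frac{2}{3}). Hence: \left(-\frac{8}{7}\right) \cdot e^{\frac{2}{3}}.

The tell: x = \frac{2}{3} and the two geometric factors (C = -8/7) combine into one argument.
Term ratio: r(k) = \frac{2}{3} * 1 / [(k+1)] - rational in k. x = \frac{2}{3}; t_0 = -\frac{8}{7}; negate the roots.


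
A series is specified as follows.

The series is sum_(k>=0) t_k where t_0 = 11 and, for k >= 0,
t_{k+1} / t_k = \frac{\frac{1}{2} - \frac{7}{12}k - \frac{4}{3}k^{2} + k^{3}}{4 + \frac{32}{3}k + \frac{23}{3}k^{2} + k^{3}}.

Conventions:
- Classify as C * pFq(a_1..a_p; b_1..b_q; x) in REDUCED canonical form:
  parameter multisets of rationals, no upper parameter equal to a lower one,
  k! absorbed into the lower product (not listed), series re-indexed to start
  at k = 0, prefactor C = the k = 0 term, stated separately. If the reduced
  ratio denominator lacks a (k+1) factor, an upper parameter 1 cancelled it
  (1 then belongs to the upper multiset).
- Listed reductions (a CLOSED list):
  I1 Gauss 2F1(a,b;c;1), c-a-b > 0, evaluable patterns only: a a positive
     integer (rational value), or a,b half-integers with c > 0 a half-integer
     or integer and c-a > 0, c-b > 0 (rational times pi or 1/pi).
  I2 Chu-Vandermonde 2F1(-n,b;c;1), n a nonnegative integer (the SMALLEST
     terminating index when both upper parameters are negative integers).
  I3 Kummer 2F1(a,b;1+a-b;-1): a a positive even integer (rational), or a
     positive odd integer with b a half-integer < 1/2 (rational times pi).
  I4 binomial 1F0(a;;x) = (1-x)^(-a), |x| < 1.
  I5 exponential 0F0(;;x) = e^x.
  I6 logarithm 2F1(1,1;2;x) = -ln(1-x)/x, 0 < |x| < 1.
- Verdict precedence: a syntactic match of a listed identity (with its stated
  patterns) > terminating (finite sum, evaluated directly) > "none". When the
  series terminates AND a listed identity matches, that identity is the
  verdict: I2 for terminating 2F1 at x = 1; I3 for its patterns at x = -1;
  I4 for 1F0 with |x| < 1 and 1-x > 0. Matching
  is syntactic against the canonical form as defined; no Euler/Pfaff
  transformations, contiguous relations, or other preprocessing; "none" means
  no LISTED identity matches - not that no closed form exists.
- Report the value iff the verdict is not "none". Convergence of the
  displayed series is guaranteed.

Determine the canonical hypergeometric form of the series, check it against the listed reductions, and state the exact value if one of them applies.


Reduced: x = 1, 2F1, upper = {-\frac{3}{2}, -\frac{1}{2}}, lower = {6}, C = 11. Verdict (x = 1): the half-integer Gauss pattern (I1) applies (x = 1; upper {-\frac{3}{2}, -\frac{1}{2}} half-integers, c = 6 in the evaluable pattern). Exact value: \frac{1048576}{27027} / \pi.

First insight: t_0 being 11, the expanded ratio factors over Q; C = 11, x = 1, roots give parameters.
Term ratio: r(k) = 1 * (k-\frac{3}{2}) (k-\frac{1}{2}) / [(k+6) (k+1)] - rational in k, leading ratio 1; with t_0 = 11, classification follows.


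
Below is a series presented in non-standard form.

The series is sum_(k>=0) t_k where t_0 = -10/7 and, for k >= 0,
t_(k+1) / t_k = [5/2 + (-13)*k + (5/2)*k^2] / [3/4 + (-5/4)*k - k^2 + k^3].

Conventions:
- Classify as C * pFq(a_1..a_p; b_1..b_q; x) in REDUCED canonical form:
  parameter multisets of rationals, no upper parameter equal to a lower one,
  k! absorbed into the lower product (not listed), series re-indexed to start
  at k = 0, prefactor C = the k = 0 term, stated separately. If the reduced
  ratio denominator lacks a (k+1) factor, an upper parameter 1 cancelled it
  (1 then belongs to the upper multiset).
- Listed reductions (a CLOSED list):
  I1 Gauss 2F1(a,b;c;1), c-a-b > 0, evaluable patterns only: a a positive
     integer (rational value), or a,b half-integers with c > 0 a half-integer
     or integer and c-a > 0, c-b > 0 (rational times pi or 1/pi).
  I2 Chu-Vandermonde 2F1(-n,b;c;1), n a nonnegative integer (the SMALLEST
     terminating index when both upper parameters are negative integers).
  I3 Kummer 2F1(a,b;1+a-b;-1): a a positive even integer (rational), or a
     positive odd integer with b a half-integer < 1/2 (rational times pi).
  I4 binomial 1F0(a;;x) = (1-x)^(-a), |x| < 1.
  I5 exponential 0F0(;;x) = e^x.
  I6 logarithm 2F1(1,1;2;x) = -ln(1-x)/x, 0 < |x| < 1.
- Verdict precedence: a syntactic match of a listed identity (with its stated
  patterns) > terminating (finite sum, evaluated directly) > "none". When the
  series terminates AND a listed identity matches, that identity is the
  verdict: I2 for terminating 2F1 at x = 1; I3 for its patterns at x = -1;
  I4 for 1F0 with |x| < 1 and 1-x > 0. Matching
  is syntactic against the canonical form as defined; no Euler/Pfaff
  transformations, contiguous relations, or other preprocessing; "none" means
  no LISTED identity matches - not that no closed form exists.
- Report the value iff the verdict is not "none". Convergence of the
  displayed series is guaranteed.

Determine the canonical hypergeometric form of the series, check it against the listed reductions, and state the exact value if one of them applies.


Key observation: with t_0 = -10/7, factor the ratio over Q (prefactor -10/7): negated roots = parameters.
Ratio: r(k) = (5/2) * (k-5) (k-1/5) / [(k-3/2) (k-1/2) (k+1)] - poly over poly, x = (5/2) from leading terms; C = -10/7 at k = 0.

This is -10/7 * 2F2(-5, -1/5; -3/2, -1/2; 5/2) in reduced canonical form. Verdict: terminating - no listed pattern fits, but -5 in the upper list cuts the series at k = 5; direct evaluation. Sum: 1426/35.


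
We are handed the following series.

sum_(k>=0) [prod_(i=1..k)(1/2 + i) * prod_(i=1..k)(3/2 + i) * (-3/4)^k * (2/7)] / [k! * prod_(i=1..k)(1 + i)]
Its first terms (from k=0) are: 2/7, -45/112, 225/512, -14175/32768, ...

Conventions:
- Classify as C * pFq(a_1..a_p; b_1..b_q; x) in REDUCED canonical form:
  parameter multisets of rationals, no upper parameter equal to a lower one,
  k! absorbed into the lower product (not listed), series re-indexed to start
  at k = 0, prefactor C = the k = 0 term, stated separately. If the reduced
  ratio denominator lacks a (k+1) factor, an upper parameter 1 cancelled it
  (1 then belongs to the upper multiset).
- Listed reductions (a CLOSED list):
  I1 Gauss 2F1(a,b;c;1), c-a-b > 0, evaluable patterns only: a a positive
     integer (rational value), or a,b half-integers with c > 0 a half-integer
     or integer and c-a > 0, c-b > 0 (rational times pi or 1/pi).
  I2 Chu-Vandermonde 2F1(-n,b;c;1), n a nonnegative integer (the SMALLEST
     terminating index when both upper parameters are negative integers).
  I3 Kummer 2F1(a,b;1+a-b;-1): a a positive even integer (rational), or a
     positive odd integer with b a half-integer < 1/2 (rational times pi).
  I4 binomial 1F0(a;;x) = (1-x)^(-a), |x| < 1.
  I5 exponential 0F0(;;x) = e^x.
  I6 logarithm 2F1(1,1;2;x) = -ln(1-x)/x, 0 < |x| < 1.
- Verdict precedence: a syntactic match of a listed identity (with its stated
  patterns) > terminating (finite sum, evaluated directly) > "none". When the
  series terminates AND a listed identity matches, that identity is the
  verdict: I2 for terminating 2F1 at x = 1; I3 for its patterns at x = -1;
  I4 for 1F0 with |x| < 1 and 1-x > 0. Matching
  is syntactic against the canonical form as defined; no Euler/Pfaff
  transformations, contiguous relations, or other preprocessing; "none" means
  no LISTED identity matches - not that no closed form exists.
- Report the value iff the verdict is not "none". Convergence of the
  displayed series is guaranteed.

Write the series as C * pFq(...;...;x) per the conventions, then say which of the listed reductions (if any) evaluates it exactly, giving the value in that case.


The series (x = -3/4) is 2F1: upper {3/2, 5/2}, lower {2}, prefactor 2/7. Verdict: none - at argument -3/4 the multisets {3/2, 5/2} ; {2} match no listed identity.

Key step: t_0 being 2/7, the running product (C = 2/7, x = -3/4) telescopes to a rising factorial.
Step ratio: r(k) = (-3/4) * (k+3/2) (k+5/2) / [(k+2) (k+1)] ; factor over Q: parameters, x = (-3/4), and C = 2/7.
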